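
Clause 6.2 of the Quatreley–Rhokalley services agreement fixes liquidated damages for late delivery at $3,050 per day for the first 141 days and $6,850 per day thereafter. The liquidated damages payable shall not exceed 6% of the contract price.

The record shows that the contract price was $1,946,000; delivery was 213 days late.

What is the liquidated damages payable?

$116,760

First 141 days: 141 × $3,050 = $430,050
Remaining days: (213 − 141) × $6,850 = $493,200
Accrued per-day damages: $430,050 + $493,200 = $923,250
Cap: 6% of $1,946,000 = $116,760
Cap at $116,760: $923,250 exceeds the cap → $116,760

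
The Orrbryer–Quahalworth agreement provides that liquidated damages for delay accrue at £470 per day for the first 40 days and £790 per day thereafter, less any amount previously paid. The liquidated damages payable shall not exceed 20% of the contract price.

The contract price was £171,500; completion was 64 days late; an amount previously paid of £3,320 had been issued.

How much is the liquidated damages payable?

£34,300

First 40 days: 40 × £470 = £18,800
Remaining days: (64 − 40) × £790 = £18,960
Accrued per-day damages: £18,800 + £18,960 = £37,760
Less amount previously paid: £37,760 − £3,320 = £34,440
Cap: 20% of £171,500 = £34,300
Cap at £34,300: £34,440 exceeds the cap → £34,300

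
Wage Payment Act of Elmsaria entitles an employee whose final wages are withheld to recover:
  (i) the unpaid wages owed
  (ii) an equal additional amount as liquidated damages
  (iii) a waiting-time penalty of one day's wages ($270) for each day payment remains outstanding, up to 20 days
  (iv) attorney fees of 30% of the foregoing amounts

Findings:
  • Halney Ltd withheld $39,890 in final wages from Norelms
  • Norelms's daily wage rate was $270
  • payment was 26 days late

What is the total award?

Liquidated damages (equal amount): $39,890
Penalty days: min(26, 20) = 20
Waiting-time penalty: 20 × $270 = $5,400
Subtotal: $39,890 + $39,890 + $5,400 = $85,180
Attorney fees: 30% of $85,180 = $25,554
Total award: $85,180 + $25,554 = $110,734

Total award: $110,734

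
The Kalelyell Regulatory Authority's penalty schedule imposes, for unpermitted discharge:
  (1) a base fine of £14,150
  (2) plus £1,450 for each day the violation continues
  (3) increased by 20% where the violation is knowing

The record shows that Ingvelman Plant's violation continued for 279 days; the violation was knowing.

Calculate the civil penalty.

Per-day component: 279 × £1,450 = £404,550
Base plus per-day: £14,150 + £404,550 = £418,700
Enhancement: 20% of £418,700 = £83,740
Enhanced fine: £418,700 + £83,740 = £502,440

£502,440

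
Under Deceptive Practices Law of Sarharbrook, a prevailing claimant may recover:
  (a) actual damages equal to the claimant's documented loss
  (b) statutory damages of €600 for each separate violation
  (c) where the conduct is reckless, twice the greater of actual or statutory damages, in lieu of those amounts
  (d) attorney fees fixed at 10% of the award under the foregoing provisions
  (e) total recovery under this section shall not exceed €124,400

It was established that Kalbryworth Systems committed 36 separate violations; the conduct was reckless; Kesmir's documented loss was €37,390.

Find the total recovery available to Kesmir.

€82,258

Statutory damages: 36 × €600 = €21,600
Greater of actual damages (€37,390) or statutory damages (€21,600): €37,390
Doubled: 2 × €37,390 = €74,780
Attorney fees: 10% of €74,780 = €7,478
Total before cap: €74,780 + €7,478 = €82,258
Cap at €124,400: €82,258 is within the cap, no reduction.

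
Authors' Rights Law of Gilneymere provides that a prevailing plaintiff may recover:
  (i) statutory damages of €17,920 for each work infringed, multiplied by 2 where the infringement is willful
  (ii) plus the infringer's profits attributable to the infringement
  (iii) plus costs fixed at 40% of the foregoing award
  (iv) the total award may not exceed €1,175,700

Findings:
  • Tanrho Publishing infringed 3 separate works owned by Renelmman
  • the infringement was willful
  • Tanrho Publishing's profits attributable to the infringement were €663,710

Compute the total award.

Statutory damages: 3 × €17,920 = €53,760
Doubled: 2 × €53,760 = €107,520
Combined award: €107,520 + €663,710 = €771,230
Costs: 40% of €771,230 = €308,492
Award plus costs: €771,230 + €308,492 = €1,079,722
Cap at €1,175,700: €1,079,722 is within the cap, no reduction.

€1,079,722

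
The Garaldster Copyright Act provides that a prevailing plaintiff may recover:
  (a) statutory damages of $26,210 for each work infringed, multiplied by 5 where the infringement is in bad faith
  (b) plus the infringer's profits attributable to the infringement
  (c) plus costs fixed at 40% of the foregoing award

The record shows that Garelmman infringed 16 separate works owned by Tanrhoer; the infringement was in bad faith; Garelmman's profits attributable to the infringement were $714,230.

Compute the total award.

$3,935,442

Statutory damages: 16 × $26,210 = $419,360
Multiplied by 5: 5 × $419,360 = $2,096,800
Combined award: $2,096,800 + $714,230 = $2,811,030
Costs: 40% of $2,811,030 = $1,124,412
Award plus costs: $2,811,030 + $1,124,412 = $3,935,442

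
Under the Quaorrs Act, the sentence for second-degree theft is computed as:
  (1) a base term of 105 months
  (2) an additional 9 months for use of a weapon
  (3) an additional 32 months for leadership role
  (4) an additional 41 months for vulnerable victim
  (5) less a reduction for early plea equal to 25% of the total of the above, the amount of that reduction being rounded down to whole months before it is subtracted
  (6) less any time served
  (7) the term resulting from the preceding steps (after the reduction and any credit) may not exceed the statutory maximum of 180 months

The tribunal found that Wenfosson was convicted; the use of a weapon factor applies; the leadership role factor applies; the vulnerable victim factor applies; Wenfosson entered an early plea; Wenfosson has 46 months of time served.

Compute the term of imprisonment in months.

95 months

Use of a weapon enhancement: +9 months
Leadership role enhancement: +32 months
Vulnerable victim enhancement: +41 months
Adjusted term: 105 months + 9 months + 32 months + 41 months = 187 months
Early plea reduction: 25% of 187 months = 46 months (rounded down)
After reduction: 187 − 46 = 141 months
Less time served: 141 months − 46 months = 95 months
Cap at 180 months: 95 months is within the cap, no reduction.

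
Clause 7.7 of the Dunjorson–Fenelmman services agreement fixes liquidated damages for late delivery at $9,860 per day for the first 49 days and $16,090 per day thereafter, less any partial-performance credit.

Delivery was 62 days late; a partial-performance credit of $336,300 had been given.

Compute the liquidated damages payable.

First 49 days: 49 × $9,860 = $483,140
Remaining days: (62 − 49) × $16,090 = $209,170
Accrued per-day damages: $483,140 + $209,170 = $692,310
Less partial-performance credit: $692,310 − $336,300 = $356,010

$356,010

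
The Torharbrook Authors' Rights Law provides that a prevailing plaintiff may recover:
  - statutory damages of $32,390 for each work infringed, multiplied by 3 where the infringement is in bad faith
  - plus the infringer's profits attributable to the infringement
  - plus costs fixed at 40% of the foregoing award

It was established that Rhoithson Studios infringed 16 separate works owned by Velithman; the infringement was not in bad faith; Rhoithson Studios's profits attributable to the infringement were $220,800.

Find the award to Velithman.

$1,034,656

Statutory damages: 16 × $32,390 = $518,240
Infringement not in bad faith: no ×3 enhancement.
Combined award: $518,240 + $220,800 = $739,040
Costs: 40% of $739,040 = $295,616
Award plus costs: $739,040 + $295,616 = $1,034,656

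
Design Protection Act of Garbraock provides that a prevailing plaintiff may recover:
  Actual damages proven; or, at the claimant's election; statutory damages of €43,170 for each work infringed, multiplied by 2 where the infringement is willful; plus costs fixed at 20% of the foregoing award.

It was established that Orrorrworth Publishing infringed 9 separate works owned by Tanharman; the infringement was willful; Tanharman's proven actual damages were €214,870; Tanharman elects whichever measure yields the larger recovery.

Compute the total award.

Statutory damages: 9 × €43,170 = €388,530
Doubled: 2 × €388,530 = €777,060
Greater of actual damages (€214,870) or enhanced statutory damages (€777,060): €777,060
Costs: 20% of €777,060 = €155,412
Award plus costs: €777,060 + €155,412 = €932,472

€932,472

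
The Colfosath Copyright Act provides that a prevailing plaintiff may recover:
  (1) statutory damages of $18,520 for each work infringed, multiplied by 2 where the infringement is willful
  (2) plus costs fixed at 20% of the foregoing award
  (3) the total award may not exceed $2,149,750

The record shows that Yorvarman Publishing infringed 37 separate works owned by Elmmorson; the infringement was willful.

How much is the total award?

$1,644,576

Statutory damages: 37 × $18,520 = $685,240
Doubled: 2 × $685,240 = $1,370,480
Costs: 20% of $1,370,480 = $274,096
Award plus costs: $1,370,480 + $274,096 = $1,644,576
Cap at $2,149,750: $1,644,576 is within the cap, no reduction.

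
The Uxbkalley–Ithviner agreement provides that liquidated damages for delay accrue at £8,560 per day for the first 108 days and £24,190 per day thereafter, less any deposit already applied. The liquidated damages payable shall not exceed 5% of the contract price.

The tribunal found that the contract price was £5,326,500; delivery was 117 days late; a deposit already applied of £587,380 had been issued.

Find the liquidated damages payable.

First 108 days: 108 × £8,560 = £924,480
Remaining days: (117 − 108) × £24,190 = £217,710
Accrued per-day damages: £924,480 + £217,710 = £1,142,190
Less deposit already applied: £1,142,190 − £587,380 = £554,810
Cap: 5% of £5,326,500 = £266,325
Cap at £266,325: £554,810 exceeds the cap → £266,325

£266,325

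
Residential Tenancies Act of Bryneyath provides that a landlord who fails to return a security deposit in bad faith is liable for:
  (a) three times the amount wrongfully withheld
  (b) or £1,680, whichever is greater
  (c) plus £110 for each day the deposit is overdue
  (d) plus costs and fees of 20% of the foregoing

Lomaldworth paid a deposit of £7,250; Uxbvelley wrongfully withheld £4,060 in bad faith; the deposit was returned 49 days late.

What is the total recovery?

Trebled: 3 × £4,060 = £12,180
Minimum £1,680: £12,180 meets the minimum, no increase.
Late-return penalty: 49 × £110 = £5,390
Damages plus late penalty: £12,180 + £5,390 = £17,570
Costs and fees: 20% of £17,570 = £3,514
Total recovery: £17,570 + £3,514 = £21,084

£21,084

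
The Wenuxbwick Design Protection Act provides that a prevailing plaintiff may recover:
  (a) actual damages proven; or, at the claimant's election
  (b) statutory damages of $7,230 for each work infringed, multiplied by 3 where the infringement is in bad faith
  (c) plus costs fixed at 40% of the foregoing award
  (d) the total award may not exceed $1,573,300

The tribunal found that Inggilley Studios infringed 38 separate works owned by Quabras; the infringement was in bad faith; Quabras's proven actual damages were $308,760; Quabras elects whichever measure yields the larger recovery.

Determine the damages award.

$1,153,908

Statutory damages: 38 × $7,230 = $274,740
Trebled: 3 × $274,740 = $824,220
Greater of actual damages ($308,760) or enhanced statutory damages ($824,220): $824,220
Costs: 40% of $824,220 = $329,688
Award plus costs: $824,220 + $329,688 = $1,153,908
Cap at $1,573,300: $1,153,908 is within the cap, no reduction.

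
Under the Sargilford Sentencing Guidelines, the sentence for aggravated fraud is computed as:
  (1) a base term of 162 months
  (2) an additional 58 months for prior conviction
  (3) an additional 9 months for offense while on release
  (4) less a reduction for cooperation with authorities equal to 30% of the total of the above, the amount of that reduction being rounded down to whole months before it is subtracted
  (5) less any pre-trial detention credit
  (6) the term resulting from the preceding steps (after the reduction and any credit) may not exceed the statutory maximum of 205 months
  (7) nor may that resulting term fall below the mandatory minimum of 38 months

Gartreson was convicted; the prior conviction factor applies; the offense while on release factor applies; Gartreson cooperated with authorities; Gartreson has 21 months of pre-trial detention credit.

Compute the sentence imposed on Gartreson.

Prior conviction enhancement: +58 months
Offense while on release enhancement: +9 months
Adjusted term: 162 months + 58 months + 9 months = 229 months
Cooperation with authorities reduction: 30% of 229 months = 68 months (rounded down)
After reduction: 229 − 68 = 161 months
Less pre-trial detention credit: 161 months − 21 months = 140 months
Cap at 205 months: 140 months is within the cap, no reduction.
Minimum 38 months: 140 months meets the minimum, no increase.

140 months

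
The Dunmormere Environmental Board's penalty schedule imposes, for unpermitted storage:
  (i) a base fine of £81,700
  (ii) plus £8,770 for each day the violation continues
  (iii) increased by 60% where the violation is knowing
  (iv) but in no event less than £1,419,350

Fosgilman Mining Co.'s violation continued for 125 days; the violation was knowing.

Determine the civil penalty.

Per-day component: 125 × £8,770 = £1,096,250
Base plus per-day: £81,700 + £1,096,250 = £1,177,950
Enhancement: 60% of £1,177,950 = £706,770
Enhanced fine: £1,177,950 + £706,770 = £1,884,720
Minimum £1,419,350: £1,884,720 meets the minimum, no increase.

£1,884,720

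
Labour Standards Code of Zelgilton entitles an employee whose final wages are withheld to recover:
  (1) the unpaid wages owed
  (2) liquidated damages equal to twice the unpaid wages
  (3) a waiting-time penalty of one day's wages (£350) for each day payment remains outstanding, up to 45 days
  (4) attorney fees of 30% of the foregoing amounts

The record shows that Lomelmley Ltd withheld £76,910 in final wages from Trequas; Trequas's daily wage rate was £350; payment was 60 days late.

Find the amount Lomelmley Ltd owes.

£320,424

Doubled: 2 × £76,910 = £153,820
Penalty days: min(60, 45) = 45
Waiting-time penalty: 45 × £350 = £15,750
Subtotal: £76,910 + £153,820 + £15,750 = £246,480
Attorney fees: 30% of £246,480 = £73,944
Total award: £246,480 + £73,944 = £320,424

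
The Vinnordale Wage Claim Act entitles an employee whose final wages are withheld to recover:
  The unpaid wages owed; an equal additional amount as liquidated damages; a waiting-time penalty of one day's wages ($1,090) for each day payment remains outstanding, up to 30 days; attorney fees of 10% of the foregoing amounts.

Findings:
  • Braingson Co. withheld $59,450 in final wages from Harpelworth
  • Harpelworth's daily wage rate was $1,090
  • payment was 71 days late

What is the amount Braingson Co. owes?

Liquidated damages (equal amount): $59,450
Penalty days: min(71, 30) = 30
Waiting-time penalty: 30 × $1,090 = $32,700
Subtotal: $59,450 + $59,450 + $32,700 = $151,600
Attorney fees: 10% of $151,600 = $15,160
Total award: $151,600 + $15,160 = $166,760

$166,760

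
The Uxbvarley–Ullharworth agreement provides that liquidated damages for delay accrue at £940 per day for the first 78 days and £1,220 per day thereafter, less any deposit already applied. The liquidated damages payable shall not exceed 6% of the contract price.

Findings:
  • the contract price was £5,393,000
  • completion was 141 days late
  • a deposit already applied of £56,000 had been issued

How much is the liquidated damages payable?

£94,180

First 78 days: 78 × £940 = £73,320
Remaining days: (141 − 78) × £1,220 = £76,860
Accrued per-day damages: £73,320 + £76,860 = £150,180
Less deposit already applied: £150,180 − £56,000 = £94,180
Cap: 6% of £5,393,000 = £323,580
Cap at £323,580: £94,180 is within the cap, no reduction.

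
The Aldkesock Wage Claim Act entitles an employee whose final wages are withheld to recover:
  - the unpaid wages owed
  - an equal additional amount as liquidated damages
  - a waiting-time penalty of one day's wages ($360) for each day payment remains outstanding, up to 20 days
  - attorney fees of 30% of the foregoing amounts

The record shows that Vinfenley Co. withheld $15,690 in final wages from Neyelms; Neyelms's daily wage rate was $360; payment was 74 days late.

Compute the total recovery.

$50,154

Liquidated damages (equal amount): $15,690
Penalty days: min(74, 20) = 20
Waiting-time penalty: 20 × $360 = $7,200
Subtotal: $15,690 + $15,690 + $7,200 = $38,580
Attorney fees: 30% of $38,580 = $11,574
Total award: $38,580 + $11,574 = $50,154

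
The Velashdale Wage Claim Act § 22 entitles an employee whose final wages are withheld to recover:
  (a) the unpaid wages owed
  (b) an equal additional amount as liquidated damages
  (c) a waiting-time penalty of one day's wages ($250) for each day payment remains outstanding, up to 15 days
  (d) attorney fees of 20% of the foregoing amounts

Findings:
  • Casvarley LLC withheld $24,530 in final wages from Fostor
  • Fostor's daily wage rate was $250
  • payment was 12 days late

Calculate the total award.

Liquidated damages (equal amount): $24,530
Penalty days: min(12, 15) = 12
Waiting-time penalty: 12 × $250 = $3,000
Subtotal: $24,530 + $24,530 + $3,000 = $52,060
Attorney fees: 20% of $52,060 = $10,412
Total award: $52,060 + $10,412 = $62,472

$62,472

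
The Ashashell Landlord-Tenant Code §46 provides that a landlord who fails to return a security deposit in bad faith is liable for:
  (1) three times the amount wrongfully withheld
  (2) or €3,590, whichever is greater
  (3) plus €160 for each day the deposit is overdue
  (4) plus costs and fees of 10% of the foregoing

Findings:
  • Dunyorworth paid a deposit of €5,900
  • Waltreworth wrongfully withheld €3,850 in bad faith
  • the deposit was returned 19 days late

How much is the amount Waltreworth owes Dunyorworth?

€16,049

Trebled: 3 × €3,850 = €11,550
Minimum €3,590: €11,550 meets the minimum, no increase.
Late-return penalty: 19 × €160 = €3,040
Damages plus late penalty: €11,550 + €3,040 = €14,590
Costs and fees: 10% of €14,590 = €1,459
Total recovery: €14,590 + €1,459 = €16,049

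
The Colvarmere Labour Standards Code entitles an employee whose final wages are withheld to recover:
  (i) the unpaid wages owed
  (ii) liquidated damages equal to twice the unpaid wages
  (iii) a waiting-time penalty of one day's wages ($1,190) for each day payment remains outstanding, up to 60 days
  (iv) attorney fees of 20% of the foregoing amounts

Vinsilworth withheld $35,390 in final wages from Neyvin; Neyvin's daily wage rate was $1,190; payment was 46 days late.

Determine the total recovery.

Doubled: 2 × $35,390 = $70,780
Penalty days: min(46, 60) = 46
Waiting-time penalty: 46 × $1,190 = $54,740
Subtotal: $35,390 + $70,780 + $54,740 = $160,910
Attorney fees: 20% of $160,910 = $32,182
Total award: $160,910 + $32,182 = $193,092

$193,092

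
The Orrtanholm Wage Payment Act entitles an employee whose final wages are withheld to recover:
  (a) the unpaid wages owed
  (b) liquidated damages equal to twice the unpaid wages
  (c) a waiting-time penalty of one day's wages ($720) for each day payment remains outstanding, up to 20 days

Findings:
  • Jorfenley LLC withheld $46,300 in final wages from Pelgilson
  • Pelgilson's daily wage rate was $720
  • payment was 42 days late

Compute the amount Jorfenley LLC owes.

$153,300

Doubled: 2 × $46,300 = $92,600
Penalty days: min(42, 20) = 20
Waiting-time penalty: 20 × $720 = $14,400
Total award: $46,300 + $92,600 + $14,400 = $153,300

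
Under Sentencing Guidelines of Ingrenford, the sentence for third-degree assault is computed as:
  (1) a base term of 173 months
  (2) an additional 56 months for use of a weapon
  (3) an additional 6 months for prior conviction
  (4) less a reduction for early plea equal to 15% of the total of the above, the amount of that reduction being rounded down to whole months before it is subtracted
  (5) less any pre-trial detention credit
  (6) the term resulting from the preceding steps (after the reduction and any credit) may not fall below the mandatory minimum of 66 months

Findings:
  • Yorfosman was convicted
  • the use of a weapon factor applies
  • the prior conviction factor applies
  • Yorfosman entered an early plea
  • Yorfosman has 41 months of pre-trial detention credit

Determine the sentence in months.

Use of a weapon enhancement: +56 months
Prior conviction enhancement: +6 months
Adjusted term: 173 months + 56 months + 6 months = 235 months
Early plea reduction: 15% of 235 months = 35 months (rounded down)
After reduction: 235 − 35 = 200 months
Less pre-trial detention credit: 200 months − 41 months = 159 months
Minimum 66 months: 159 months meets the minimum, no increase.

159 months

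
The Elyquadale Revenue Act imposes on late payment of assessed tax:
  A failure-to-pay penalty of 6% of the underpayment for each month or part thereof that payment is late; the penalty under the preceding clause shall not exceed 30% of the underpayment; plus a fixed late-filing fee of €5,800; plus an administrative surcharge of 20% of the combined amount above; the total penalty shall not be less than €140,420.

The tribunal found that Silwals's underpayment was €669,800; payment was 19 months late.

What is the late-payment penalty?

Accrued rate: 6% × 19 = 114%, capped at 30% → 30%
Failure-to-pay penalty: 30% of €669,800 = €200,940
Penalty before surcharge: €200,940 + €5,800 = €206,740
Administrative surcharge: 20% of €206,740 = €41,348
Total penalty: €206,740 + €41,348 = €248,088
Minimum €140,420: €248,088 meets the minimum, no increase.

Penalty: €248,088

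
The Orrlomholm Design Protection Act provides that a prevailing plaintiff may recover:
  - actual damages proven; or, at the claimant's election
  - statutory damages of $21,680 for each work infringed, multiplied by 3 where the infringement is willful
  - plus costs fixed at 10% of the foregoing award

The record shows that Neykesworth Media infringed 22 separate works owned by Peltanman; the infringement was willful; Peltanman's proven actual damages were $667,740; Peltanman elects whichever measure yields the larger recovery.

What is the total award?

$1,573,968

Statutory damages: 22 × $21,680 = $476,960
Trebled: 3 × $476,960 = $1,430,880
Greater of actual damages ($667,740) or enhanced statutory damages ($1,430,880): $1,430,880
Costs: 10% of $1,430,880 = $143,088
Award plus costs: $1,430,880 + $143,088 = $1,573,968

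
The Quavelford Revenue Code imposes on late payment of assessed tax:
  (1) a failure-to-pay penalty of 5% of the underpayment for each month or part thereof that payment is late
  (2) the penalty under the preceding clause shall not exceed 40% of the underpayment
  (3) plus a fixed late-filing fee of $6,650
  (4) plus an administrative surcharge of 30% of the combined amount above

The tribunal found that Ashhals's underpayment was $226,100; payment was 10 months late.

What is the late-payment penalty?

$126,217

Accrued rate: 5% × 10 = 50%, capped at 40% → 40%
Failure-to-pay penalty: 40% of $226,100 = $90,440
Penalty before surcharge: $90,440 + $6,650 = $97,090
Administrative surcharge: 30% of $97,090 = $29,127
Total penalty: $97,090 + $29,127 = $126,217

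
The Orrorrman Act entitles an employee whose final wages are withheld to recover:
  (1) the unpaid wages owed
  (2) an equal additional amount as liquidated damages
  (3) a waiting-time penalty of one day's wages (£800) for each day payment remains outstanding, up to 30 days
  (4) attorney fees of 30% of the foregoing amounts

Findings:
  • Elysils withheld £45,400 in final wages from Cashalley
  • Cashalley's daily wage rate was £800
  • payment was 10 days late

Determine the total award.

£128,440

Liquidated damages (equal amount): £45,400
Penalty days: min(10, 30) = 10
Waiting-time penalty: 10 × £800 = £8,000
Subtotal: £45,400 + £45,400 + £8,000 = £98,800
Attorney fees: 30% of £98,800 = £29,640
Total award: £98,800 + £29,640 = £128,440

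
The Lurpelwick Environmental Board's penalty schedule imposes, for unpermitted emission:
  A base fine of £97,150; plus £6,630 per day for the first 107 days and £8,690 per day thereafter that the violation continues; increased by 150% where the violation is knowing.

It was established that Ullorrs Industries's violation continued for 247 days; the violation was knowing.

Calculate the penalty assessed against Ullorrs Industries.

Civil penalty: £5,057,900

First 107 days: 107 × £6,630 = £709,410
Remaining days: (247 − 107) × £8,690 = £1,216,600
Per-day component: £709,410 + £1,216,600 = £1,926,010
Base plus per-day: £97,150 + £1,926,010 = £2,023,160
Enhancement: 150% of £2,023,160 = £3,034,740
Enhanced fine: £2,023,160 + £3,034,740 = £5,057,900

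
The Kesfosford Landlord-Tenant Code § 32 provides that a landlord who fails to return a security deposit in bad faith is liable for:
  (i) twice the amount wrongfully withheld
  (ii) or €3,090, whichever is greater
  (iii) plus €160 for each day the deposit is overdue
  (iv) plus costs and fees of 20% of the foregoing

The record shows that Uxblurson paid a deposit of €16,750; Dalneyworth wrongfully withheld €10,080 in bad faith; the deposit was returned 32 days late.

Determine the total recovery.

Recovery: €30,336

Doubled: 2 × €10,080 = €20,160
Minimum €3,090: €20,160 meets the minimum, no increase.
Late-return penalty: 32 × €160 = €5,120
Damages plus late penalty: €20,160 + €5,120 = €25,280
Costs and fees: 20% of €25,280 = €5,056
Total recovery: €25,280 + €5,056 = €30,336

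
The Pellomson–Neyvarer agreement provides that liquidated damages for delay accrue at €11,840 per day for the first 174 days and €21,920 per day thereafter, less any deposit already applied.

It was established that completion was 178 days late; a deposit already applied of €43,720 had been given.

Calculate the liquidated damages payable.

€2,104,120

First 174 days: 174 × €11,840 = €2,060,160
Remaining days: (178 − 174) × €21,920 = €87,680
Accrued per-day damages: €2,060,160 + €87,680 = €2,147,840
Less deposit already applied: €2,147,840 − €43,720 = €2,104,120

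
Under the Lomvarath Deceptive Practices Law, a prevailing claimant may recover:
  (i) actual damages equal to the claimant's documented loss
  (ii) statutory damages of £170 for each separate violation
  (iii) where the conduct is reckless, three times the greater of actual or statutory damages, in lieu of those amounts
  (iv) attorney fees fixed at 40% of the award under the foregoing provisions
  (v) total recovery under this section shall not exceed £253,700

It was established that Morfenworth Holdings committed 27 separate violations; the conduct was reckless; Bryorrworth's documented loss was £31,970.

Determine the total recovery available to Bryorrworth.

Statutory damages: 27 × £170 = £4,590
Greater of actual damages (£31,970) or statutory damages (£4,590): £31,970
Trebled: 3 × £31,970 = £95,910
Attorney fees: 40% of £95,910 = £38,364
Total before cap: £95,910 + £38,364 = £134,274
Cap at £253,700: £134,274 is within the cap, no reduction.

£134,274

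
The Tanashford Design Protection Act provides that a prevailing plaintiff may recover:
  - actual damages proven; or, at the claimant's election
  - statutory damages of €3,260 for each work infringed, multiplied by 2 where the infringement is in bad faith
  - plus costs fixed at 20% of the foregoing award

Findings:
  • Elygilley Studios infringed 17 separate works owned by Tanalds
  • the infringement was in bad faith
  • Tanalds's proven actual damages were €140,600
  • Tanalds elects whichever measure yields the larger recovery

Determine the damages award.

Statutory damages: 17 × €3,260 = €55,420
Doubled: 2 × €55,420 = €110,840
Greater of actual damages (€140,600) or enhanced statutory damages (€110,840): €140,600
Costs: 20% of €140,600 = €28,120
Award plus costs: €140,600 + €28,120 = €168,720

€168,720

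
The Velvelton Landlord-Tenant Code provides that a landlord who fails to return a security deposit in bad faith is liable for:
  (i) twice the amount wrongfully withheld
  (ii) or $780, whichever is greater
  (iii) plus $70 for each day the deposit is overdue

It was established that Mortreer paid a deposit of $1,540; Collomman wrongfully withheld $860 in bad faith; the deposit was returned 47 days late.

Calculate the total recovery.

$5,010

Doubled: 2 × $860 = $1,720
Minimum $780: $1,720 meets the minimum, no increase.
Late-return penalty: 47 × $70 = $3,290
Damages plus late penalty: $1,720 + $3,290 = $5,010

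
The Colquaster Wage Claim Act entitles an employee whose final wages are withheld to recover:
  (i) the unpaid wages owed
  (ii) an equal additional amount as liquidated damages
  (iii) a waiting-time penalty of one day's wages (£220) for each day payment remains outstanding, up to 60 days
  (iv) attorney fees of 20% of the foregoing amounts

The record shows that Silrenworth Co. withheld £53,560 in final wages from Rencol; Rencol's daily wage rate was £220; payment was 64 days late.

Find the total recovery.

Liquidated damages (equal amount): £53,560
Penalty days: min(64, 60) = 60
Waiting-time penalty: 60 × £220 = £13,200
Subtotal: £53,560 + £53,560 + £13,200 = £120,320
Attorney fees: 20% of £120,320 = £24,064
Total award: £120,320 + £24,064 = £144,384

Total award: £144,384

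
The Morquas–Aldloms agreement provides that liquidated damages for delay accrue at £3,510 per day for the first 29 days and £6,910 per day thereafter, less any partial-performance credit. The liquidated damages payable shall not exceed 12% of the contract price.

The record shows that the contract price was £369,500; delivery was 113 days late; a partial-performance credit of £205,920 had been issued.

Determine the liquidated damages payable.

First 29 days: 29 × £3,510 = £101,790
Remaining days: (113 − 29) × £6,910 = £580,440
Accrued per-day damages: £101,790 + £580,440 = £682,230
Less partial-performance credit: £682,230 − £205,920 = £476,310
Cap: 12% of £369,500 = £44,340
Cap at £44,340: £476,310 exceeds the cap → £44,340

£44,340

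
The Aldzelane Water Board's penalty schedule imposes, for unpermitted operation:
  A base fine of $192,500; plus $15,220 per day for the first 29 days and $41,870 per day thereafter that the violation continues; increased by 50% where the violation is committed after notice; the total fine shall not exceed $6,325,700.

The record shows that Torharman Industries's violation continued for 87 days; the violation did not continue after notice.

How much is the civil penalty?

$3,062,340

First 29 days: 29 × $15,220 = $441,380
Remaining days: (87 − 29) × $41,870 = $2,428,460
Per-day component: $441,380 + $2,428,460 = $2,869,840
Base plus per-day: $192,500 + $2,869,840 = $3,062,340
The violation did not continue after notice: no 50% increase.
Cap at $6,325,700: $3,062,340 is within the cap, no reduction.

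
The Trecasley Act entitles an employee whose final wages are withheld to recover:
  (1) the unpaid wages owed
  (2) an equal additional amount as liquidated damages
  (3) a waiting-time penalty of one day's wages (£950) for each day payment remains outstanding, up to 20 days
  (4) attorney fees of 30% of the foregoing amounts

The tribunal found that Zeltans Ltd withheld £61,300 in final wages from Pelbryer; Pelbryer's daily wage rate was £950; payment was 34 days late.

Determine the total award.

Total award: £184,080

Liquidated damages (equal amount): £61,300
Penalty days: min(34, 20) = 20
Waiting-time penalty: 20 × £950 = £19,000
Subtotal: £61,300 + £61,300 + £19,000 = £141,600
Attorney fees: 30% of £141,600 = £42,480
Total award: £141,600 + £42,480 = £184,080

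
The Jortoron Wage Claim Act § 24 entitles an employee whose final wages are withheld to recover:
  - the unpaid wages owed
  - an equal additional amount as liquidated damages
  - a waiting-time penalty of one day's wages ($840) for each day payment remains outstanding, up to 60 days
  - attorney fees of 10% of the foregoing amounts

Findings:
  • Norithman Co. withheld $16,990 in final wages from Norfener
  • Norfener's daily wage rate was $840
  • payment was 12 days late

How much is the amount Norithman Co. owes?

$48,466

Liquidated damages (equal amount): $16,990
Penalty days: min(12, 60) = 12
Waiting-time penalty: 12 × $840 = $10,080
Subtotal: $16,990 + $16,990 + $10,080 = $44,060
Attorney fees: 10% of $44,060 = $4,406
Total award: $44,060 + $4,406 = $48,466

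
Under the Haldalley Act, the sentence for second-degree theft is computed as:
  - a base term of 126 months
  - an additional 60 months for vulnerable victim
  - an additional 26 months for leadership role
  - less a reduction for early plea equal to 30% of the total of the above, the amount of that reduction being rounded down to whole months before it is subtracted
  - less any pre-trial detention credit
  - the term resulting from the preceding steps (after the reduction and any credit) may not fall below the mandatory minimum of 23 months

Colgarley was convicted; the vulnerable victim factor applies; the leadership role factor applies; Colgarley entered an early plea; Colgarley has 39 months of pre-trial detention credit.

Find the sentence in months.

Vulnerable victim enhancement: +60 months
Leadership role enhancement: +26 months
Adjusted term: 126 months + 60 months + 26 months = 212 months
Early plea reduction: 30% of 212 months = 63 months (rounded down)
After reduction: 212 − 63 = 149 months
Less pre-trial detention credit: 149 months − 39 months = 110 months
Minimum 23 months: 110 months meets the minimum, no increase.

110 months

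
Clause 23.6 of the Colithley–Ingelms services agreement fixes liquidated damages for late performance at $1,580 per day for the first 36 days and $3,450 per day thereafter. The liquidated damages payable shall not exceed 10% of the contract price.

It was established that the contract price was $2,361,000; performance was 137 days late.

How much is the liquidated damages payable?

$236,100

First 36 days: 36 × $1,580 = $56,880
Remaining days: (137 − 36) × $3,450 = $348,450
Accrued per-day damages: $56,880 + $348,450 = $405,330
Cap: 10% of $2,361,000 = $236,100
Cap at $236,100: $405,330 exceeds the cap → $236,100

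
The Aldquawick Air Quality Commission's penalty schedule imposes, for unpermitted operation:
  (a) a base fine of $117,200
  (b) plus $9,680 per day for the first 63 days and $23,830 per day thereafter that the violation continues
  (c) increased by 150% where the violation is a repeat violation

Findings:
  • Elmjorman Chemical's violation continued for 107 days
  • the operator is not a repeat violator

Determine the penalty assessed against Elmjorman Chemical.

$1,775,560

First 63 days: 63 × $9,680 = $609,840
Remaining days: (107 − 63) × $23,830 = $1,048,520
Per-day component: $609,840 + $1,048,520 = $1,658,360
Base plus per-day: $117,200 + $1,658,360 = $1,775,560
The operator is not a repeat violator: no 150% increase.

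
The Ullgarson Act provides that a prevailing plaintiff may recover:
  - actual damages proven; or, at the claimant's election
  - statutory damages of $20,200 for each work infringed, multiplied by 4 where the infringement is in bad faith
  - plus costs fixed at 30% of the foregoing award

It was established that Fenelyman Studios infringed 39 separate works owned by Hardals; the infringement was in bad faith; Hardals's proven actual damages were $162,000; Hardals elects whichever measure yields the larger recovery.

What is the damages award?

Statutory damages: 39 × $20,200 = $787,800
Multiplied by 4: 4 × $787,800 = $3,151,200
Greater of actual damages ($162,000) or enhanced statutory damages ($3,151,200): $3,151,200
Costs: 30% of $3,151,200 = $945,360
Award plus costs: $3,151,200 + $945,360 = $4,096,560

Award: $4,096,560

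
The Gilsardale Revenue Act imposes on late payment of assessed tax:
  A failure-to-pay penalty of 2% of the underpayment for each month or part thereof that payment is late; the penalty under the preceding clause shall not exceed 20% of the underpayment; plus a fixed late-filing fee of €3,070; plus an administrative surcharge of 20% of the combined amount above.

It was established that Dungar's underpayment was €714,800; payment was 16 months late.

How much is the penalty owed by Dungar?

Accrued rate: 2% × 16 = 32%, capped at 20% → 20%
Failure-to-pay penalty: 20% of €714,800 = €142,960
Penalty before surcharge: €142,960 + €3,070 = €146,030
Administrative surcharge: 20% of €146,030 = €29,206
Total penalty: €146,030 + €29,206 = €175,236

€175,236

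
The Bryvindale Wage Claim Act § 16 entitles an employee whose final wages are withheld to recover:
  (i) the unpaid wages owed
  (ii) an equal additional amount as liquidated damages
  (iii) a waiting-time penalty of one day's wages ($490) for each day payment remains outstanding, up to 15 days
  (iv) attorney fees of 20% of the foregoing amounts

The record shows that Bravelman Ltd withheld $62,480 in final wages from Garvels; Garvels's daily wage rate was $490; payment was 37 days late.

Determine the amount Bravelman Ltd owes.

Liquidated damages (equal amount): $62,480
Penalty days: min(37, 15) = 15
Waiting-time penalty: 15 × $490 = $7,350
Subtotal: $62,480 + $62,480 + $7,350 = $132,310
Attorney fees: 20% of $132,310 = $26,462
Total award: $132,310 + $26,462 = $158,772

Total award: $158,772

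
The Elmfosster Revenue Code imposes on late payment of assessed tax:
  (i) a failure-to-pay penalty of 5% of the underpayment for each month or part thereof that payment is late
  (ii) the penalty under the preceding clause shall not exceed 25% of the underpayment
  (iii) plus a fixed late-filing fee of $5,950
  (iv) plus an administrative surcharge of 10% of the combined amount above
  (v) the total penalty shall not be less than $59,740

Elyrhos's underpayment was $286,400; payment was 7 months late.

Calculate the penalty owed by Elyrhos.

Accrued rate: 5% × 7 = 35%, capped at 25% → 25%
Failure-to-pay penalty: 25% of $286,400 = $71,600
Penalty before surcharge: $71,600 + $5,950 = $77,550
Administrative surcharge: 10% of $77,550 = $7,755
Total penalty: $77,550 + $7,755 = $85,305
Minimum $59,740: $85,305 meets the minimum, no increase.

$85,305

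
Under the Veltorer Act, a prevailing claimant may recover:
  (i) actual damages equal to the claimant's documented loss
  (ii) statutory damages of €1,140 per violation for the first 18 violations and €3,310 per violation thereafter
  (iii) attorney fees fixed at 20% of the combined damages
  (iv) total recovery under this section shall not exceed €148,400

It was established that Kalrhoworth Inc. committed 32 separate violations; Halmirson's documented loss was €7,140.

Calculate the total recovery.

First 18 violations: 18 × €1,140 = €20,520
Remaining violations: (32 − 18) × €3,310 = €46,340
Statutory damages: €20,520 + €46,340 = €66,860
Combined damages: €7,140 + €66,860 = €74,000
Attorney fees: 20% of €74,000 = €14,800
Total before cap: €74,000 + €14,800 = €88,800
Cap at €148,400: €88,800 is within the cap, no reduction.

€88,800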